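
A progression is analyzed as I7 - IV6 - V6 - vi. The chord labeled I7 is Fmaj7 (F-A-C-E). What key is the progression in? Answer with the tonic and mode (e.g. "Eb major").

I7 is given as F-A-C-E — a major seventh chord with root F.
If F is scale degree 1 and the mode makes that degree carry a major seventh chord, the tonic is F and the mode is major.

F major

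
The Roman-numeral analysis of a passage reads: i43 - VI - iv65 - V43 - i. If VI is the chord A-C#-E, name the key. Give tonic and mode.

The anchor chord is a major triad on A, labeled VI.
If A is scale degree 6 and the mode makes that degree carry a major triad, the tonic is C# and the mode is minor.

C# minor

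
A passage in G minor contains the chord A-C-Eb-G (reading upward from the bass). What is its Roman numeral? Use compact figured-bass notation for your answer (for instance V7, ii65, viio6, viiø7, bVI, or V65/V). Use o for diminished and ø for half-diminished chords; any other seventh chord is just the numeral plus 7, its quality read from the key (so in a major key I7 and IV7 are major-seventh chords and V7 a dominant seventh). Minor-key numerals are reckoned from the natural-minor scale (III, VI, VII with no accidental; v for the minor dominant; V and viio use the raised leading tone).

iiø7

The pitches A-C-Eb-G form a half-diminished seventh chord rooted on A.
In G minor, A is the supertonic; the diatonic half-diminished seventh chord there is iiø7.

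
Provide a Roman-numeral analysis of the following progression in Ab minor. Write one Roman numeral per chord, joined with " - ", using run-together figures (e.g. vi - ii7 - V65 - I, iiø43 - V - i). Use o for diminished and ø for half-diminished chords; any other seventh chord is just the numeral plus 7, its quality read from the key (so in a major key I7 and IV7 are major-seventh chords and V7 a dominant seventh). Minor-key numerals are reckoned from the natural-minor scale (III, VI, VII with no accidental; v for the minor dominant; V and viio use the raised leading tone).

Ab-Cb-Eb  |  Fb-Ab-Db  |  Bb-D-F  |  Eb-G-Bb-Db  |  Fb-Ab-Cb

Ab-Cb-Eb: minor triad on Ab = scale degree 1 → i.
Fb-Ab-Db has root Db, degree 4 in Ab minor, so iv6.
Bb-D-F is the secondary dominant of V (major triad on Bb): V/V.
Eb-G-Bb-Db: root Eb is the dominant; dominant seventh chord there is V7.
Fb-Ab-Cb: root Fb is the submediant; major triad there is VI.

i - iv6 - V/V - V7 - VI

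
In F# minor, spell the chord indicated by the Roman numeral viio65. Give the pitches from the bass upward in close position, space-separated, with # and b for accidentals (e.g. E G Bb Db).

G# B D E#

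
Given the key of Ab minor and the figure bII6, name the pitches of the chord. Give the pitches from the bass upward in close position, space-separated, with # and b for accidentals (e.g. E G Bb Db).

Db Fb Bbb

Scale degree 2 in Ab minor is Bb; lowering it a half step gives Bbb. bII6 is the Neapolitan sixth — a major triad on the lowered second degree, here in its customary first inversion.
So the chord is Bbb-Db-Fb, a major triad.
The figured bass 6 indicates first inversion, placing the third (Db) in the bass: Db-Fb-Bbb.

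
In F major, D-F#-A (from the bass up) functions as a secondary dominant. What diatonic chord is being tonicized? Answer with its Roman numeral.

The chord is a major triad on D.
A dominant resolves down a perfect fifth: D → G. In F major, G is scale degree 2, i.e. ii.

ii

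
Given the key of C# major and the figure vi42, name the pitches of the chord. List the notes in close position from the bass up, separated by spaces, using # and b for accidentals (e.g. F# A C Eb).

G# A# C# E#

The numeral's case and figure indicate a minor seventh chord. In C# major its root, the sixth degree, is A#.
That chord is spelled A#-C#-E#-G#.
With the 42 figure the chord is in third inversion; from the bass G# upward in close position it reads G#-A#-C#-E#.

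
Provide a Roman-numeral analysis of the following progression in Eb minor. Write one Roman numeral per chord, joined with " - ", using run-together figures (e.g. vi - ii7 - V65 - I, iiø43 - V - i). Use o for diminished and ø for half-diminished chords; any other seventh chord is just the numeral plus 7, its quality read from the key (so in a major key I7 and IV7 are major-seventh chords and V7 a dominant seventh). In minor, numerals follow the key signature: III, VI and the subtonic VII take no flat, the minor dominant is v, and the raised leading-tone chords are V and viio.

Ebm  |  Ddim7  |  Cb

i - viio7 - VI

Ebm has root Eb, degree 1 in Eb minor, so i.
Ddim7: fully diminished seventh chord on D = scale degree 7 → viio7.
Cb has root Cb, degree 6 in Eb minor, so VI.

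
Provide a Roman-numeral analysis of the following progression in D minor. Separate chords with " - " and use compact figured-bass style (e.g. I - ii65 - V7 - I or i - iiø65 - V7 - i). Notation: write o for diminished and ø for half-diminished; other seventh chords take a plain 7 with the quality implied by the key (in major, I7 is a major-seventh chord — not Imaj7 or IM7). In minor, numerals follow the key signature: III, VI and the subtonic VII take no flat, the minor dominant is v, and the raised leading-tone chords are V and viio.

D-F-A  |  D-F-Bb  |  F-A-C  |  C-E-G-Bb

i - VI6 - III - VII7

D-F-A: minor triad on D = scale degree 1 → i.
D-F-Bb: root Bb is the submediant; major triad there is VI6.
F-A-C: root F is the mediant; major triad there is III.
C-E-G-Bb: dominant seventh chord on C = scale degree 7 → VII7.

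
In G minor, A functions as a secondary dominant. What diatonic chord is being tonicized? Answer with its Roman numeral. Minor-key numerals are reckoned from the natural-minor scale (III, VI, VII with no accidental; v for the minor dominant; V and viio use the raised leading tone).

V

The chord is a major triad on A.
A dominant resolves down a perfect fifth: A → D. In G minor, D is scale degree 5, i.e. V.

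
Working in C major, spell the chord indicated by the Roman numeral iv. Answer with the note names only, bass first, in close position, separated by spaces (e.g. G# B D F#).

Scale degree 4 in C major is F; here the chord built on it is altered to a minor triad. iv is the minor subdominant, borrowed from the parallel minor.
So the chord is F-Ab-C, a minor triad.

F Ab C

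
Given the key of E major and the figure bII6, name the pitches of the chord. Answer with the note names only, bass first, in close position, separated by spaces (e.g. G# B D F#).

bII6 is the Neapolitan sixth — a major triad on the lowered second degree, here in its customary first inversion. In E major that root is F.
So the chord is F-A-C.
With the 6 figure the chord is in first inversion; from the bass A upward in close position it reads A-C-F.

A C F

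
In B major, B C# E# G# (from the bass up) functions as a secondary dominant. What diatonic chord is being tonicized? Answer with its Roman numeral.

V

The chord is a dominant seventh chord on C#.
A dominant resolves down a perfect fifth: C# → F#. In B major, F# is scale degree 5, i.e. V.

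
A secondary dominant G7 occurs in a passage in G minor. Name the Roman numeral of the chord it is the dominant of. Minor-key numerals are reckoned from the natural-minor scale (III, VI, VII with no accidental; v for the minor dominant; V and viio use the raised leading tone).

iv

The chord is a dominant seventh chord on G.
A dominant resolves down a perfect fifth: G → C. In G minor, C is scale degree 4, i.e. iv.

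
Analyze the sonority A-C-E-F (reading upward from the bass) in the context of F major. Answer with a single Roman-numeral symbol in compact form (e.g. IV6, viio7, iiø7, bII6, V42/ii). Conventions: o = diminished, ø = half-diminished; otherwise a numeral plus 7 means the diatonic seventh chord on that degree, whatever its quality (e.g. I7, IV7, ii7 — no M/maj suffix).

The pitches F-A-C-E form a major seventh chord rooted on F.
F is scale degree 1 in F major, and a major seventh chord on that degree is written I7.
With A in the bass the chord is in first inversion, so the figured bass is 65.

I65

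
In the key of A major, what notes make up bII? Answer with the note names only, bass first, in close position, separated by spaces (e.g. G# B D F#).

Bb D F

Scale degree 2 in A major is B; lowering it a half step gives Bb. bII is the Neapolitan chord — a major triad on the lowered second degree.
So the chord is Bb-D-F, a major triad.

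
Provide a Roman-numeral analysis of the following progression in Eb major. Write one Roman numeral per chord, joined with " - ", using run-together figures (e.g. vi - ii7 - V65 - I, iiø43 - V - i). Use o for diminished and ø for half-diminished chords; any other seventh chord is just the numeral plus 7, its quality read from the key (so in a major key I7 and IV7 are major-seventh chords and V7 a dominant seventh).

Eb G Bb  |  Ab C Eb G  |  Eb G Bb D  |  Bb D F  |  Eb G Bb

I - IV7 - I7 - V - I

Eb-G-Bb: major triad on Eb = scale degree 1 → I.
Ab-C-Eb-G: major seventh chord on Ab = scale degree 4 → IV7.
Eb-G-Bb-D has root Eb, degree 1 in Eb major, so I7.
Bb-D-F has root Bb, degree 5 in Eb major, so V.
Eb-G-Bb: major triad on Eb = scale degree 1 → I.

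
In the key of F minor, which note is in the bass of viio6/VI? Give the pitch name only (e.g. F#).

Eb

The applied chord viio6/VI is rooted on C: C-Eb-Gb.
The figure 6 means first inversion — the third is in the bass.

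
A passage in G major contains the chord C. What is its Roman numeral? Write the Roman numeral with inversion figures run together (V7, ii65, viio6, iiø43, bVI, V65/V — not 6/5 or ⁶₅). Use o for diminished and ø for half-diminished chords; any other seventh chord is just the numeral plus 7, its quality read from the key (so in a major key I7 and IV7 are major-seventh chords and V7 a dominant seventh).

IV

The pitches C-E-G form a major triad rooted on C.
In G major, C is the subdominant; the diatonic major triad there is IV.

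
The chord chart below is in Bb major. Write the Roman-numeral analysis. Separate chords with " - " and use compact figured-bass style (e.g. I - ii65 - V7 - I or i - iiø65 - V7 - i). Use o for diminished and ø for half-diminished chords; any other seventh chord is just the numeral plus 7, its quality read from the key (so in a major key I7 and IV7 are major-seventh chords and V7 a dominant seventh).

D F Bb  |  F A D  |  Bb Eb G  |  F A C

D-F-Bb: major triad on Bb = scale degree 1 → I6.
F-A-D: root D is the mediant; minor triad there is iii6.
Bb-Eb-G: root Eb is the subdominant; major triad there is IV64.
F-A-C has root F, degree 5 in Bb major, so V.

I6 - iii6 - IV64 - V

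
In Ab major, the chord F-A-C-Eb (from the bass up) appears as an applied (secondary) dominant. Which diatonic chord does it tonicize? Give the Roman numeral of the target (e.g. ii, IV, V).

ii

The chord is a dominant seventh chord on F.
A dominant resolves down a perfect fifth: F → Bb. In Ab major, Bb is scale degree 2, i.e. ii.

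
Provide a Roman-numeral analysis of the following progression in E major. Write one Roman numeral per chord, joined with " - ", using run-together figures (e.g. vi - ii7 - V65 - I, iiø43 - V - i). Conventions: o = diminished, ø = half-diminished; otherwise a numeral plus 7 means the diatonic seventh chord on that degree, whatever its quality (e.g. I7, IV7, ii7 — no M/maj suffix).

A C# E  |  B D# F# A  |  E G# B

IV - V7 - I

A-C#-E: major triad on A = scale degree 4 → IV.
B-D#-F#-A: root B is the dominant; dominant seventh chord there is V7.
E-G#-B: root E is the tonic; major triad there is I.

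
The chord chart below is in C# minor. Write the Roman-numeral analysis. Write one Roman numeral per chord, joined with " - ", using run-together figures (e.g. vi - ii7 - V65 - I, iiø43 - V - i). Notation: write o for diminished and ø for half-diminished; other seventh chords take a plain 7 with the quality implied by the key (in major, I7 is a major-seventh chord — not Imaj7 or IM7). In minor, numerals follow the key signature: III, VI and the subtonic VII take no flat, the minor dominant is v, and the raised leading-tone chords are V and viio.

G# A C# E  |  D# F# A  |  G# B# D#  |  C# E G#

VI42 - iio - V - i

G#-A-C#-E: root A is the submediant; major seventh chord there is VI42.
D#-F#-A has root D#, degree 2 in C# minor, so iio.
G#-B#-D#: major triad on G# = scale degree 5 → V.
C#-E-G# has root C#, degree 1 in C# minor, so i.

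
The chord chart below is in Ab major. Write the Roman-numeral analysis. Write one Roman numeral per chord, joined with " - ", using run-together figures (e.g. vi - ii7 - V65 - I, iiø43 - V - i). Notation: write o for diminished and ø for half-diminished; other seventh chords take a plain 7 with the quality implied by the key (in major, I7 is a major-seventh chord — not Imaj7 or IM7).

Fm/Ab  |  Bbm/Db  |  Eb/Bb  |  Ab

Fm/Ab: minor triad on F = scale degree 6 → vi6.
Bbm/Db: minor triad on Bb = scale degree 2 → ii6.
Eb/Bb: major triad on Eb = scale degree 5 → V64.
Ab: root Ab is the tonic; major triad there is I.

vi6 - ii6 - V64 - I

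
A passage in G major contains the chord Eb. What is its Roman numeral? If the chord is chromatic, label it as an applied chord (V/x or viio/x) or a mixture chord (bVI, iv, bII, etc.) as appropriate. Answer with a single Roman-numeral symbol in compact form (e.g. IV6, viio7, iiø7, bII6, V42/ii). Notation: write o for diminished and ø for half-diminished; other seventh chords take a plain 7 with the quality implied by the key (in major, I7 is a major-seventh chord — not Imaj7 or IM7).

Stacked in thirds the chord is Eb-G-Bb: a major triad on Eb.
Eb is the lowered sixth degree of G major (diatonic 6 would be E). This is a major triad on the lowered sixth degree, borrowed from the parallel minor.

bVI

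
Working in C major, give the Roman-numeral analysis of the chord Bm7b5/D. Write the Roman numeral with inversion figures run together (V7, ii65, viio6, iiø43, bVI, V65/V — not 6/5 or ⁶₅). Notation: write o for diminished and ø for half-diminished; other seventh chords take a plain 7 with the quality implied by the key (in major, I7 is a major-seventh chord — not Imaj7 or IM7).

viiø65

Stacked in thirds the chord is B-D-F-A: a half-diminished seventh chord on B.
In C major, B is the leading tone; the diatonic half-diminished seventh chord there is viiø7.
With D in the bass the chord is in first inversion, so the figured bass is 65.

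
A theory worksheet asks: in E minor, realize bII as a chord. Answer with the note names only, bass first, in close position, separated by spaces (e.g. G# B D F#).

F A C

bII is the Neapolitan chord — a major triad on the lowered second degree. In E minor that root is F.
So the chord is F-A-C, a major triad.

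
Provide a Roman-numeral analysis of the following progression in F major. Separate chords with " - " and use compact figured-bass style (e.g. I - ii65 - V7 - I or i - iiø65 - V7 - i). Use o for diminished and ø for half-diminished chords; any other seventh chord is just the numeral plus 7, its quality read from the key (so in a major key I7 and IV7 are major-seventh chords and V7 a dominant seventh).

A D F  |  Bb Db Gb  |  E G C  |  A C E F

A-D-F has root D, degree 6 in F major, so vi64.
Bb-Db-Gb: Gb with this quality isn't in the key; a major triad on b2 is the Neapolitan sixth, bII6 (third, Bb, in the bass — hence the 6).
E-G-C has root C, degree 5 in F major, so V6.
A-C-E-F: major seventh chord on F = scale degree 1 → I65.

vi64 - bII6 - V6 - I65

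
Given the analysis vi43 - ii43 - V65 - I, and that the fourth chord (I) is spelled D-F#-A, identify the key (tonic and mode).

I is given as D-F#-A — a major triad with root D.
If D is scale degree 1 and the mode makes that degree carry a major triad, the tonic is D and the mode is major.

D major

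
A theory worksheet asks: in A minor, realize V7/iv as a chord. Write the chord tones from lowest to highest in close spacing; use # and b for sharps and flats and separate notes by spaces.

V7/iv is a secondary dominant — the dominant seventh of iv. iv in A minor is D, so the applied chord's root is A, a perfect fifth above.
Building a dominant seventh chord on A gives A-C#-E-G.

A C# E G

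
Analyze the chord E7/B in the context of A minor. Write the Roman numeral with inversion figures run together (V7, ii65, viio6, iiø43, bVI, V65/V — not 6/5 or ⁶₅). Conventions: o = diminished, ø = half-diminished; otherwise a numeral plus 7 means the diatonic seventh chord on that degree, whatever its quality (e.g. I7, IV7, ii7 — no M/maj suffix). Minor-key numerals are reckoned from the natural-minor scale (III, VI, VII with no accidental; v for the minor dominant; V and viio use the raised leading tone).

V43

The pitches E-G#-B-D form a dominant seventh chord rooted on E.
In A minor, E is the dominant; the diatonic dominant seventh chord there is V7.
With B in the bass the chord is in second inversion, so the figured bass is 43.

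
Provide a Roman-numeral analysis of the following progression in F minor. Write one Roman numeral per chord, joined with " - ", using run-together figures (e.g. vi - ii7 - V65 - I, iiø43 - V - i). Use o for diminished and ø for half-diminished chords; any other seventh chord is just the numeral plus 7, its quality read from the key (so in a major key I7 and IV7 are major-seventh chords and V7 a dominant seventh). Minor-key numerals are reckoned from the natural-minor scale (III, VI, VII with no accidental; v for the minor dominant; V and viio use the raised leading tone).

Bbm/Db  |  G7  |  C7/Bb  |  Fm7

iv6 - V7/V - V42 - i7

Bbm/Db: minor triad on Bb = scale degree 4 → iv6.
G7: a dominant seventh chord on G, the applied dominant of V → V7/V.
C7/Bb: root C is the dominant; dominant seventh chord there is V42.
Fm7 has root F, degree 1 in F minor, so i7.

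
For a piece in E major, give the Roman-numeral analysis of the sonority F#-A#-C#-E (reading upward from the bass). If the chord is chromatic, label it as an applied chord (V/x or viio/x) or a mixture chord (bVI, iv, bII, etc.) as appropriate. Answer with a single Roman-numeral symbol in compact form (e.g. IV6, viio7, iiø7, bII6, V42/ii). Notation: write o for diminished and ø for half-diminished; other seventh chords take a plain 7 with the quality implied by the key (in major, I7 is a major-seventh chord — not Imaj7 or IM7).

V7/V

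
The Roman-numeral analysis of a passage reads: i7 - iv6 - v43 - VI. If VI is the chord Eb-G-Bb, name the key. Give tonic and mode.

G minor

The chord Eb is a major triad rooted on Eb; its label is VI.
If Eb is scale degree 6 and the mode makes that degree carry a major triad, the tonic is G and the mode is minor.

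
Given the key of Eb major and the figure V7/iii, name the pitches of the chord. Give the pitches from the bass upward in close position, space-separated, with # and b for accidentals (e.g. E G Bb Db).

D F# A C

The slash means an applied dominant: we want the dominant of iii. In Eb major, iii is G minor, and its dominant is built on D.
Building a dominant seventh chord on D gives D-F#-A-C.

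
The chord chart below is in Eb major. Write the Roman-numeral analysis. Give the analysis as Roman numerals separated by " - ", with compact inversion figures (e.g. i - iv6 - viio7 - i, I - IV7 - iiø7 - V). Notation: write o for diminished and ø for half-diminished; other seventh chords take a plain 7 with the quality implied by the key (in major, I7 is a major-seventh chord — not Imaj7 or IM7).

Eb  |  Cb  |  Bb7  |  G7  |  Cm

Eb: major triad on Eb = scale degree 1 → I.
Cb is non-diatonic — bVI, a mixture chord from Eb minor.
Bb7: dominant seventh chord on Bb = scale degree 5 → V7.
G7: a dominant seventh chord on G, the applied dominant of vi → V7/vi.
Cm has root C, degree 6 in Eb major, so vi.

I - bVI - V7 - V7/vi - vi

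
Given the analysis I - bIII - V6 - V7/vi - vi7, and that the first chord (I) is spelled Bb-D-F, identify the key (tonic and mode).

I is given as Bb-D-F — a major triad with root Bb.
If Bb is scale degree 1 and the mode makes that degree carry a major triad, the tonic is Bb and the mode is major.

Bb major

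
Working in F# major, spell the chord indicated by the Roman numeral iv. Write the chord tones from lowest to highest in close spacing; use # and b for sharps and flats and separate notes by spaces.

Scale degree 4 in F# major is B; here the chord built on it is altered to a minor triad. iv is the minor subdominant, borrowed from the parallel minor.
So the chord is B-D-F#, a minor triad.

B D F#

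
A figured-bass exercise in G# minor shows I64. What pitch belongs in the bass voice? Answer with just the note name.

D#

I in G# minor has root G#; the chord is G#-B#-D#.
The figure 64 means second inversion — the fifth is in the bass.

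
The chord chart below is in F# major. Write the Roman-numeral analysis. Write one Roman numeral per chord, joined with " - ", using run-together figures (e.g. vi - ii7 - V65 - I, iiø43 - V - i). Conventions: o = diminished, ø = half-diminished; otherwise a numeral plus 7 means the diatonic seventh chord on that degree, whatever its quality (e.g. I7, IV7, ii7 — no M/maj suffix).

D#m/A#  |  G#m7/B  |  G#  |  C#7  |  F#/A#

D#m/A#: minor triad on D# = scale degree 6 → vi64.
G#m7/B: root G# is the supertonic; minor seventh chord there is ii65.
G#: chromatic; G# is V of V, so V/V.
C#7 has root C#, degree 5 in F# major, so V7.
F#/A#: major triad on F# = scale degree 1 → I6.

vi64 - ii65 - V/V - V7 - I6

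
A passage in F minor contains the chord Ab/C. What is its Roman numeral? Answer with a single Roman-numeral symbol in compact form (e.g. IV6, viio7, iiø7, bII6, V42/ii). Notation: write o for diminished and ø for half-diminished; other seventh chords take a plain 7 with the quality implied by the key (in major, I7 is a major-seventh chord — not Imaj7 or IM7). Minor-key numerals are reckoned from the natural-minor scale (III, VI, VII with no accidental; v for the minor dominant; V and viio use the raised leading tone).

Stacked in thirds the chord is Ab-C-Eb: a major triad on Ab.
In F minor, Ab is the mediant; the diatonic major triad there is III.
With C in the bass the chord is in first inversion, so the figured bass is 6.

III6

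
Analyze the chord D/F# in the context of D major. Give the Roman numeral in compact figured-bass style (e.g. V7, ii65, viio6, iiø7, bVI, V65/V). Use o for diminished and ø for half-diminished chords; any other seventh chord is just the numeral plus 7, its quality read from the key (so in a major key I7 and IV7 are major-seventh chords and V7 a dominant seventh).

The pitches D-F#-A form a major triad rooted on D.
In D major, D is the tonic; the diatonic major triad there is I.
With F# in the bass the chord is in first inversion, so the figured bass is 6.

I6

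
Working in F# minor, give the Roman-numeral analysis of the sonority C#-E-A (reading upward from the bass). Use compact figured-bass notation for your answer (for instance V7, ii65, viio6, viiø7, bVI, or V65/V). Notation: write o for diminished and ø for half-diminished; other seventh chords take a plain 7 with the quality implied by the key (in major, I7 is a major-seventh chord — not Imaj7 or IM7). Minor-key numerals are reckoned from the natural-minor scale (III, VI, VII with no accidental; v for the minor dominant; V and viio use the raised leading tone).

Stacked in thirds the chord is A-C#-E: a major triad on A.
In F# minor, A is the mediant; the diatonic major triad there is III.
With C# in the bass the chord is in first inversion, so the figured bass is 6.

III6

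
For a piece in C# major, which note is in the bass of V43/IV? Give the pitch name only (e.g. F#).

The applied chord V43/IV is rooted on C#: C#-E#-G#-B.
The figure 43 means second inversion — the fifth is in the bass.

G#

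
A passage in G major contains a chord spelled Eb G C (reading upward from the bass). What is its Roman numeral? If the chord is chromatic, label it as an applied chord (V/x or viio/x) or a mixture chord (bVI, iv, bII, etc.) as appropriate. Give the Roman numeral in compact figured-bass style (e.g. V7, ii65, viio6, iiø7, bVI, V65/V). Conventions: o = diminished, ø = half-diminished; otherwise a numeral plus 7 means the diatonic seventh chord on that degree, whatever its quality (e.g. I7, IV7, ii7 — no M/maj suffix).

iv6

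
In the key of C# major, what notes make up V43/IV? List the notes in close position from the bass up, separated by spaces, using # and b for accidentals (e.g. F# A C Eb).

The slash means an applied dominant: we want the dominant of IV. In C# major, IV is F# major, and its dominant is built on C#.
Building a dominant seventh chord on C# gives C#-E#-G#-B.
With the 43 figure the chord is in second inversion; from the bass G# upward in close position it reads G#-B-C#-E#.

G# B C# E#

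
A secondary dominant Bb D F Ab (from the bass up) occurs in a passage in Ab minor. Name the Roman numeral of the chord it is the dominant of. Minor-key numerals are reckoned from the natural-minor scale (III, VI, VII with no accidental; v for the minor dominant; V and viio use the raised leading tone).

The chord is a dominant seventh chord on Bb.
A dominant resolves down a perfect fifth: Bb → Eb. In Ab minor, Eb is scale degree 5, i.e. V.

V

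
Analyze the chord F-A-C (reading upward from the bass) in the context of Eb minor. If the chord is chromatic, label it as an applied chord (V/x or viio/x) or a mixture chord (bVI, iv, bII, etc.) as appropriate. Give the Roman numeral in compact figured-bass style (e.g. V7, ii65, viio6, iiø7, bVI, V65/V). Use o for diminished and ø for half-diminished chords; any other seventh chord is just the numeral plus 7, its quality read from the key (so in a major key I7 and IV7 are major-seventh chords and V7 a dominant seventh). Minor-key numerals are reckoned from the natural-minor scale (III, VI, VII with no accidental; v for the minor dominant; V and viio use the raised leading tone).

V/V

Stacked in thirds the chord is F-A-C: a major triad on F.
F is not a diatonic chord root with this quality in Eb minor, but it lies a perfect fifth above Bb (V), so the chord functions as an applied dominant of V.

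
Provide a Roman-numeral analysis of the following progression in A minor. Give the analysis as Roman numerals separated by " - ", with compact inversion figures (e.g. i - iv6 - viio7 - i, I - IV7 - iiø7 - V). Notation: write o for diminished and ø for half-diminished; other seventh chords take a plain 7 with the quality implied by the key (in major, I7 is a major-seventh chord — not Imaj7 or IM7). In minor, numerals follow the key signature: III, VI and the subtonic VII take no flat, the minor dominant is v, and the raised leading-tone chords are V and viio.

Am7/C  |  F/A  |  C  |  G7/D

i65 - VI6 - III - VII43

Am7/C has root A, degree 1 in A minor, so i65.
F/A has root F, degree 6 in A minor, so VI6.
C: major triad on C = scale degree 3 → III.
G7/D: dominant seventh chord on G = scale degree 7 → VII43.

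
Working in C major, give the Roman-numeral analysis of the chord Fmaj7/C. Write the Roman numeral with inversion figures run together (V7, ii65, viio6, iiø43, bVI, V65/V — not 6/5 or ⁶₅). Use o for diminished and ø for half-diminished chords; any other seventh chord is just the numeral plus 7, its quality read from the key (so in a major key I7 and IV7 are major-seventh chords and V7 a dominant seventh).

Stacked in thirds the chord is F-A-C-E: a major seventh chord on F.
F is scale degree 4 in C major, and a major seventh chord on that degree is written IV7.
With C in the bass the chord is in second inversion, so the figured bass is 43.

IV43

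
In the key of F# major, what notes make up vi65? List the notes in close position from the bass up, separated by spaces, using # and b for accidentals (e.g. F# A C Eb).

F# A# C# D#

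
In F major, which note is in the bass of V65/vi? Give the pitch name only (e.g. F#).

C#

The applied chord V65/vi is rooted on A: A-C#-E-G.
The figure 65 means first inversion — the third is in the bass.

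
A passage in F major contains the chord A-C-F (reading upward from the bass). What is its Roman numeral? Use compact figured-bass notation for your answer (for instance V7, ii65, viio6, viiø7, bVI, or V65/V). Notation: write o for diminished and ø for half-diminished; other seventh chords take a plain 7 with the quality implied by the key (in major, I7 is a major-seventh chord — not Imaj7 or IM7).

Stacked in thirds the chord is F-A-C: a major triad on F.
F is scale degree 1 in F major, and a major triad on that degree is written I.
With A in the bass the chord is in first inversion, so the figured bass is 6.

I6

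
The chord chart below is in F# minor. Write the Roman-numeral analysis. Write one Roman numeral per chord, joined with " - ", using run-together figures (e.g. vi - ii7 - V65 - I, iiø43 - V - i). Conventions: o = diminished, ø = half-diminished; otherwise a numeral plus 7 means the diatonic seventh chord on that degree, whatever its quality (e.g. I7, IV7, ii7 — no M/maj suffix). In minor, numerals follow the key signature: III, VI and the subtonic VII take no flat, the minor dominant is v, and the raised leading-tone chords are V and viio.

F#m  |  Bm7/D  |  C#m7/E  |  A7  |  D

i - iv65 - v65 - V7/VI - VI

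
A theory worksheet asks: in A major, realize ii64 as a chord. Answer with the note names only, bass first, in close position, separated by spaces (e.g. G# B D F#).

F# B D

In A major, the second degree is B, and the diatonic chord built there is a minor triad.
Stacking thirds from B gives B-D-F#.
With the 64 figure the chord is in second inversion; from the bass F# upward in close position it reads F#-B-D.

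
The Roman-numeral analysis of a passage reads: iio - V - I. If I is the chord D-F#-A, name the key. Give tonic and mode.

I is given as D-F#-A — a major triad with root D.
If D is scale degree 1 and the mode makes that degree carry a major triad, the tonic is D and the mode is major.

D major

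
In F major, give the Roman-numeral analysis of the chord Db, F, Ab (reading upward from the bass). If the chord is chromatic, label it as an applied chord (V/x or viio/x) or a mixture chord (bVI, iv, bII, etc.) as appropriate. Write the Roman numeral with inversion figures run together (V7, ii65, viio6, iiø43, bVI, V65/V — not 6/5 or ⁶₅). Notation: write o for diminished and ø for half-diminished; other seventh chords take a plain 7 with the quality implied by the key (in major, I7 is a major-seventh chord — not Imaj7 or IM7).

Stacked in thirds the chord is Db-F-Ab: a major triad on Db.
Db is the lowered sixth degree of F major (diatonic 6 would be D). This is a major triad on the lowered sixth degree, borrowed from the parallel minor.

bVI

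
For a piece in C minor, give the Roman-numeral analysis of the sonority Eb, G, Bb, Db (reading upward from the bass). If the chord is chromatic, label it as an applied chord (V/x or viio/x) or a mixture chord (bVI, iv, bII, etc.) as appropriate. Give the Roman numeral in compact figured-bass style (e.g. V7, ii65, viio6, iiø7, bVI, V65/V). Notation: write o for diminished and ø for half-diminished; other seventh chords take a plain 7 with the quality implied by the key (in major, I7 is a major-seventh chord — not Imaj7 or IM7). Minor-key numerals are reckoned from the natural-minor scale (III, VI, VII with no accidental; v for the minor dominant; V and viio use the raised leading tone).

V7/VI

The pitches Eb-G-Bb-Db form a dominant seventh chord rooted on Eb.
Eb is not a diatonic chord root with this quality in C minor, but it lies a perfect fifth above Ab (VI), so the chord functions as an applied dominant of VI.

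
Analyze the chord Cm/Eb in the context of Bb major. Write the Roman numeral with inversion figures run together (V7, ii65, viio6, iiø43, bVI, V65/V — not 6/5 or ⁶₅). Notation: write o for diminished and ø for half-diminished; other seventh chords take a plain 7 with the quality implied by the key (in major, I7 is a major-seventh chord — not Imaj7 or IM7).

ii6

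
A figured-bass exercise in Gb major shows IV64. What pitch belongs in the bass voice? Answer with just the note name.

Gb

IV in Gb major has root Cb; the chord is Cb-Eb-Gb.
The figure 64 means second inversion — the fifth is in the bass.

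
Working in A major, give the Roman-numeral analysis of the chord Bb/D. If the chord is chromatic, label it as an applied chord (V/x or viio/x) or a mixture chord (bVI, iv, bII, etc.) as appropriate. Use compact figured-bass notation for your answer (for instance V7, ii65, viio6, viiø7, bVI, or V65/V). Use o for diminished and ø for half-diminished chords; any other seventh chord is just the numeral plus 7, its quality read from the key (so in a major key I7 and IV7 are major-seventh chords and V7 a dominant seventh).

Stacked in thirds the chord is Bb-D-F: a major triad on Bb.
Bb is the lowered second degree of A major (diatonic 2 would be B). This is the Neapolitan sixth — a major triad on the lowered second degree, here in its customary first inversion.
With D in the bass the chord is in first inversion, so the figured bass is 6.

bII6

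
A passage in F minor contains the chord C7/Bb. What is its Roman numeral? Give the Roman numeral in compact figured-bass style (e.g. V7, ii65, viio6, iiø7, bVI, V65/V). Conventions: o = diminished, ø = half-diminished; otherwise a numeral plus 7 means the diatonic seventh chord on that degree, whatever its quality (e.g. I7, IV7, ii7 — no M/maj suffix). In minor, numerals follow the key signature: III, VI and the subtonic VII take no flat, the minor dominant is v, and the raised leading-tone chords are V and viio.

V42

The pitches C-E-G-Bb form a dominant seventh chord rooted on C.
In F minor, C is the dominant; the diatonic dominant seventh chord there is V7.
With Bb in the bass the chord is in third inversion, so the figured bass is 42.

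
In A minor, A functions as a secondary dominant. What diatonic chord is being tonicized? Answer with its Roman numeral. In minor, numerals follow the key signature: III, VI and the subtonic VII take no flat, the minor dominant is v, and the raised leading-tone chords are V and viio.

iv

The chord is a major triad on A.
A dominant resolves down a perfect fifth: A → D. In A minor, D is scale degree 4, i.e. iv.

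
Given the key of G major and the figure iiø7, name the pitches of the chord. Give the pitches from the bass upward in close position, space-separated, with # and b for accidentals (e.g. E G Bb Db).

iiø7 is the half-diminished supertonic seventh, borrowed from the parallel minor. In G major that root is A.
So the chord is A-C-Eb-G.

A C Eb G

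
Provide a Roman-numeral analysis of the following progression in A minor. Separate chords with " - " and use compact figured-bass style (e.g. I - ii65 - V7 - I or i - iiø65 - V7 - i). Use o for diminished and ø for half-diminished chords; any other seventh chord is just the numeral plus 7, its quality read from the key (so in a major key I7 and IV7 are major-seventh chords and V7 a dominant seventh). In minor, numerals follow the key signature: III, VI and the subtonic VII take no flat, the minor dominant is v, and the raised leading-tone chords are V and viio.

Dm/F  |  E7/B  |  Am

Dm/F: root D is the subdominant; minor triad there is iv6.
E7/B: root E is the dominant; dominant seventh chord there is V43.
Am has root A, degree 1 in A minor, so i.

iv6 - V43 - i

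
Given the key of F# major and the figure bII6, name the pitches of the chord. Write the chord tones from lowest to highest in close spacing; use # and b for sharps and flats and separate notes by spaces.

B D G

bII6 is the Neapolitan sixth — a major triad on the lowered second degree, here in its customary first inversion. In F# major that root is G.
So the chord is G-B-D.
The figured bass 6 indicates first inversion, placing the third (B) in the bass: B-D-G.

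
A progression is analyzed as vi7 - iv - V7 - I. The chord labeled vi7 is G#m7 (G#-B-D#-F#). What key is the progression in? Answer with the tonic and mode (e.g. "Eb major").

B major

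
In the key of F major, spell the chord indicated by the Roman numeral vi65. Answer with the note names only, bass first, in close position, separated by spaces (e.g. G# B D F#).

F A C D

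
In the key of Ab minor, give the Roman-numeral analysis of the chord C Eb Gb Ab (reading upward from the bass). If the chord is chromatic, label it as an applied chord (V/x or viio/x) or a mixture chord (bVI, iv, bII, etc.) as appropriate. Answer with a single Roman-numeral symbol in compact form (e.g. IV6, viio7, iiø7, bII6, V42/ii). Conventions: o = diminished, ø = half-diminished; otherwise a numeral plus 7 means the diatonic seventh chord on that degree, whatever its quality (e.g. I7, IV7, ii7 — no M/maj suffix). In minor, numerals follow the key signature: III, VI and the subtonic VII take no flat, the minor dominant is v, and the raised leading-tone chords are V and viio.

V65/iv

Stacked in thirds the chord is Ab-C-Eb-Gb: a dominant seventh chord on Ab.
Ab is not a diatonic chord root with this quality in Ab minor, but it lies a perfect fifth above Db (iv), so the chord functions as an applied dominant of iv.
With C in the bass the chord is in first inversion, so the figured bass is 65.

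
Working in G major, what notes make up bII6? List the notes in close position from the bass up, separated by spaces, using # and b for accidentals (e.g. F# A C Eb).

C Eb Ab

Scale degree 2 in G major is A; lowering it a half step gives Ab. bII6 is the Neapolitan sixth — a major triad on the lowered second degree, here in its customary first inversion.
So the chord is Ab-C-Eb.
The figured bass 6 indicates first inversion, placing the third (C) in the bass: C-Eb-Ab.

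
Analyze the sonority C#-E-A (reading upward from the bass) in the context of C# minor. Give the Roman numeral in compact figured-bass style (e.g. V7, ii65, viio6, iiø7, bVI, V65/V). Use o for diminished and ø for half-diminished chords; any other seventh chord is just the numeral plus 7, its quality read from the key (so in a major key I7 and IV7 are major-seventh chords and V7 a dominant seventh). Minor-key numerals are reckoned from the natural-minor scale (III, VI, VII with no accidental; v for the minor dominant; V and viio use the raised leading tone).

VI6

Stacked in thirds the chord is A-C#-E: a major triad on A.
In C# minor, A is the submediant; the diatonic major triad there is VI.
With C# in the bass the chord is in first inversion, so the figured bass is 6.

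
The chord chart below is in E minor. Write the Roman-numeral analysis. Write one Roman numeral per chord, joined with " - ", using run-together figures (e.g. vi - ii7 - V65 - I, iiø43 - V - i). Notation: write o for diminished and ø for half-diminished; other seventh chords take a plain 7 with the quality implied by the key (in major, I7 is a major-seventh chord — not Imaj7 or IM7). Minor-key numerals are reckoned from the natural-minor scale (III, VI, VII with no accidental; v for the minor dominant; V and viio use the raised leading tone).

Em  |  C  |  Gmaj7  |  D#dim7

i - VI - III7 - viio7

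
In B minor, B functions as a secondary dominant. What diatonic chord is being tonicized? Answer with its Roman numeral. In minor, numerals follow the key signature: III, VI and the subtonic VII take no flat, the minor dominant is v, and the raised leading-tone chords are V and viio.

iv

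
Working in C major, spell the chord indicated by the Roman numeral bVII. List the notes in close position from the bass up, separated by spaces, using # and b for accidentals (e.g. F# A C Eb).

Bb D F

Scale degree 7 in C major is B; lowering it a half step gives Bb. bVII is a major triad on the lowered seventh degree (the subtonic), borrowed from the parallel minor.
So the chord is Bb-D-F, a major triad.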